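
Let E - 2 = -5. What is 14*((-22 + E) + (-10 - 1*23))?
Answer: -812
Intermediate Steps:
E = -3 (E = 2 - 5 = -3)
14*((-22 + E) + (-10 - 1*23)) = 14*((-22 - 3) + (-10 - 1*23)) = 14*(-25 + (-10 - 23)) = 14*(-25 - 33) = 14*(-58) = -812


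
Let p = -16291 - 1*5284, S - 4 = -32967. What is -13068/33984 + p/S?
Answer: 8401231/31117072 ≈ 0.26999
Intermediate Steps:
S = -32963 (S = 4 - 32967 = -32963)
p = -21575 (p = -16291 - 5284 = -21575)
-13068/33984 + p/S = -13068/33984 - 21575/(-32963) = -13068*1/33984 - 21575*(-1/32963) = -363/944 + 21575/32963 = 8401231/31117072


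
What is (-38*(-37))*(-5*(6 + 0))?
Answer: -42180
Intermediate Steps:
(-38*(-37))*(-5*(6 + 0)) = 1406*(-5*6) = 1406*(-30) = -42180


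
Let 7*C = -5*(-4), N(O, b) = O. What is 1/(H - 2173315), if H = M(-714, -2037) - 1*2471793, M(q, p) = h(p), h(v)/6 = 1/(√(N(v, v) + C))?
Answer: -16535423203/76808826603640987 + 3*I*√99673/153617653207281974 ≈ -2.1528e-7 + 6.1655e-15*I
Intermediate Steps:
C = 20/7 (C = (-5*(-4))/7 = (⅐)*20 = 20/7 ≈ 2.8571)
h(v) = 6/√(20/7 + v) (h(v) = 6/(√(v + 20/7)) = 6/(√(20/7 + v)) = 6/√(20/7 + v))
M(q, p) = 6*√7/√(20 + 7*p)
H = -2471793 - 6*I*√99673/14239 (H = 6*√7/√(20 + 7*(-2037)) - 1*2471793 = 6*√7/√(20 - 14259) - 2471793 = 6*√7/√(-14239) - 2471793 = 6*√7*(-I*√14239/14239) - 2471793 = -6*I*√99673/14239 - 2471793 = -2471793 - 6*I*√99673/14239 ≈ -2.4718e+6 - 0.13303*I)
1/(H - 2173315) = 1/((-2471793 - 6*I*√99673/14239) - 2173315) = 1/(-4645108 - 6*I*√99673/14239)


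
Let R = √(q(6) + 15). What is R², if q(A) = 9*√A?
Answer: 15 + 9*√6 ≈ 37.045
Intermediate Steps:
R = √(15 + 9*√6) (R = √(9*√6 + 15) = √(15 + 9*√6) ≈ 6.0865)
R² = (√(15 + 9*√6))² = 15 + 9*√6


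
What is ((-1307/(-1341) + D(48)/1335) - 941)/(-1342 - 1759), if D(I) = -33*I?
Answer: 561663478/1850506245 ≈ 0.30352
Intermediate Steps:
((-1307/(-1341) + D(48)/1335) - 941)/(-1342 - 1759) = ((-1307/(-1341) - 33*48/1335) - 941)/(-1342 - 1759) = ((-1307*(-1/1341) - 1584*1/1335) - 941)/(-3101) = ((1307/1341 - 528/445) - 941)*(-1/3101) = (-126433/596745 - 941)*(-1/3101) = -561663478/596745*(-1/3101) = 561663478/1850506245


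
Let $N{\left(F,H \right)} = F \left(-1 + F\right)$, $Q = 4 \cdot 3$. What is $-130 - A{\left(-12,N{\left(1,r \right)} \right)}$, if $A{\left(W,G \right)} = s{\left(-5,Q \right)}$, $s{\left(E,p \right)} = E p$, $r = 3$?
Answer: $-70$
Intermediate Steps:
$Q = 12$
$A{\left(W,G \right)} = -60$ ($A{\left(W,G \right)} = \left(-5\right) 12 = -60$)
$-130 - A{\left(-12,N{\left(1,r \right)} \right)} = -130 - -60 = -130 + 60 = -70$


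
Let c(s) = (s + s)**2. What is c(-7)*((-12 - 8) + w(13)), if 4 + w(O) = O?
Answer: -2156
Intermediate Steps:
c(s) = 4*s**2 (c(s) = (2*s)**2 = 4*s**2)
w(O) = -4 + O
c(-7)*((-12 - 8) + w(13)) = (4*(-7)**2)*((-12 - 8) + (-4 + 13)) = (4*49)*(-20 + 9) = 196*(-11) = -2156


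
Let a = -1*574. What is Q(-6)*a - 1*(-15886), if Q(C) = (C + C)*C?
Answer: -25442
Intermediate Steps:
a = -574
Q(C) = 2*C² (Q(C) = (2*C)*C = 2*C²)
Q(-6)*a - 1*(-15886) = (2*(-6)²)*(-574) - 1*(-15886) = (2*36)*(-574) + 15886 = 72*(-574) + 15886 = -41328 + 15886 = -25442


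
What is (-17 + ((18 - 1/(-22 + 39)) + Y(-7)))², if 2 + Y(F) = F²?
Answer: 664225/289 ≈ 2298.4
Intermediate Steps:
Y(F) = -2 + F²
(-17 + ((18 - 1/(-22 + 39)) + Y(-7)))² = (-17 + ((18 - 1/(-22 + 39)) + (-2 + (-7)²)))² = (-17 + ((18 - 1/17) + (-2 + 49)))² = (-17 + ((18 - 1*1/17) + 47))² = (-17 + ((18 - 1/17) + 47))² = (-17 + (305/17 + 47))² = (-17 + 1104/17)² = (815/17)² = 664225/289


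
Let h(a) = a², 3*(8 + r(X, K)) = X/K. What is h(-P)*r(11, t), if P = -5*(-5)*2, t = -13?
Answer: -807500/39 ≈ -20705.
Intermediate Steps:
r(X, K) = -8 + X/(3*K) (r(X, K) = -8 + (X/K)/3 = -8 + X/(3*K))
P = 50 (P = 25*2 = 50)
h(-P)*r(11, t) = (-1*50)²*(-8 + (⅓)*11/(-13)) = (-50)²*(-8 + (⅓)*11*(-1/13)) = 2500*(-8 - 11/39) = 2500*(-323/39) = -807500/39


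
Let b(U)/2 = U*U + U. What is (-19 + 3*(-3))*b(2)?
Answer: -336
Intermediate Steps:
b(U) = 2*U + 2*U² (b(U) = 2*(U*U + U) = 2*(U² + U) = 2*(U + U²) = 2*U + 2*U²)
(-19 + 3*(-3))*b(2) = (-19 + 3*(-3))*(2*2*(1 + 2)) = (-19 - 9)*(2*2*3) = -28*12 = -336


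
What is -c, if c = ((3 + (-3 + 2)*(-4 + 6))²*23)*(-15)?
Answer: 345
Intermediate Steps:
c = -345 (c = ((3 - 1*2)²*23)*(-15) = ((3 - 2)²*23)*(-15) = (1²*23)*(-15) = (1*23)*(-15) = 23*(-15) = -345)
-c = -1*(-345) = 345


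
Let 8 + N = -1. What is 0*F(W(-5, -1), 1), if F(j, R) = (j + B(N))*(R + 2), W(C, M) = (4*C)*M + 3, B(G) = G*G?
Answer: 0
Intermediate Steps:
N = -9 (N = -8 - 1 = -9)
B(G) = G²
W(C, M) = 3 + 4*C*M (W(C, M) = 4*C*M + 3 = 3 + 4*C*M)
F(j, R) = (2 + R)*(81 + j) (F(j, R) = (j + (-9)²)*(R + 2) = (j + 81)*(2 + R) = (81 + j)*(2 + R) = (2 + R)*(81 + j))
0*F(W(-5, -1), 1) = 0*(162 + 2*(3 + 4*(-5)*(-1)) + 81*1 + 1*(3 + 4*(-5)*(-1))) = 0*(162 + 2*(3 + 20) + 81 + 1*(3 + 20)) = 0*(162 + 2*23 + 81 + 1*23) = 0*(162 + 46 + 81 + 23) = 0*312 = 0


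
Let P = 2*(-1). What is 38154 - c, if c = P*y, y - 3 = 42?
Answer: 38244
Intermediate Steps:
P = -2
y = 45 (y = 3 + 42 = 45)
c = -90 (c = -2*45 = -90)
38154 - c = 38154 - 1*(-90) = 38154 + 90 = 38244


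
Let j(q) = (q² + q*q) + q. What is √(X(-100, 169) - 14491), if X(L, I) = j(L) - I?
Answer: 2*√1310 ≈ 72.388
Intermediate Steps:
j(q) = q + 2*q² (j(q) = (q² + q²) + q = 2*q² + q = q + 2*q²)
X(L, I) = -I + L*(1 + 2*L) (X(L, I) = L*(1 + 2*L) - I = -I + L*(1 + 2*L))
√(X(-100, 169) - 14491) = √((-1*169 - 100*(1 + 2*(-100))) - 14491) = √((-169 - 100*(1 - 200)) - 14491) = √((-169 - 100*(-199)) - 14491) = √((-169 + 19900) - 14491) = √(19731 - 14491) = √5240 = 2*√1310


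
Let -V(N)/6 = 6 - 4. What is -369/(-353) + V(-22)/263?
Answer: 92811/92839 ≈ 0.99970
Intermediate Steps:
V(N) = -12 (V(N) = -6*(6 - 4) = -6*2 = -12)
-369/(-353) + V(-22)/263 = -369/(-353) - 12/263 = -369*(-1/353) - 12*1/263 = 369/353 - 12/263 = 92811/92839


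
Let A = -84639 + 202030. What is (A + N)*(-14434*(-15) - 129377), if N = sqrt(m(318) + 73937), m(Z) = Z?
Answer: 10228630003 + 87133*sqrt(74255) ≈ 1.0252e+10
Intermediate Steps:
A = 117391
N = sqrt(74255) (N = sqrt(318 + 73937) = sqrt(74255) ≈ 272.50)
(A + N)*(-14434*(-15) - 129377) = (117391 + sqrt(74255))*(-14434*(-15) - 129377) = (117391 + sqrt(74255))*(216510 - 129377) = (117391 + sqrt(74255))*87133 = 10228630003 + 87133*sqrt(74255)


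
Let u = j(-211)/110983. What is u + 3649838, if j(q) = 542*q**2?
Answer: 405094101136/110983 ≈ 3.6501e+6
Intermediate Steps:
u = 24130382/110983 (u = (542*(-211)**2)/110983 = (542*44521)*(1/110983) = 24130382*(1/110983) = 24130382/110983 ≈ 217.42)
u + 3649838 = 24130382/110983 + 3649838 = 405094101136/110983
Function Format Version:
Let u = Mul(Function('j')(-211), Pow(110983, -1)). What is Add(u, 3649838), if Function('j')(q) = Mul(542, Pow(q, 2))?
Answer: Rational(405094101136, 110983) ≈ 3.6501e+6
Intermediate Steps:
u = Rational(24130382, 110983) (u = Mul(Mul(542, Pow(-211, 2)), Pow(110983, -1)) = Mul(Mul(542, 44521), Rational(1, 110983)) = Mul(24130382, Rational(1, 110983)) = Rational(24130382, 110983) ≈ 217.42)
Add(u, 3649838) = Add(Rational(24130382, 110983), 3649838) = Rational(405094101136, 110983)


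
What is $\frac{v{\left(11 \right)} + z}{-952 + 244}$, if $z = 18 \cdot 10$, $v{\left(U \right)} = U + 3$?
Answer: $- \frac{97}{354} \approx -0.27401$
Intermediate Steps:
$v{\left(U \right)} = 3 + U$
$z = 180$
$\frac{v{\left(11 \right)} + z}{-952 + 244} = \frac{\left(3 + 11\right) + 180}{-952 + 244} = \frac{14 + 180}{-708} = \left(- \frac{1}{708}\right) 194 = - \frac{97}{354}$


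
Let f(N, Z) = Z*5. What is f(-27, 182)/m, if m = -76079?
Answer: -910/76079 ≈ -0.011961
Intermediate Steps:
f(N, Z) = 5*Z
f(-27, 182)/m = (5*182)/(-76079) = 910*(-1/76079) = -910/76079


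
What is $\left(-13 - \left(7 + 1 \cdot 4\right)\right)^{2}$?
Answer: $576$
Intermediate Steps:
$\left(-13 - \left(7 + 1 \cdot 4\right)\right)^{2} = \left(-13 - 11\right)^{2} = \left(-24\right)^{2} = 576$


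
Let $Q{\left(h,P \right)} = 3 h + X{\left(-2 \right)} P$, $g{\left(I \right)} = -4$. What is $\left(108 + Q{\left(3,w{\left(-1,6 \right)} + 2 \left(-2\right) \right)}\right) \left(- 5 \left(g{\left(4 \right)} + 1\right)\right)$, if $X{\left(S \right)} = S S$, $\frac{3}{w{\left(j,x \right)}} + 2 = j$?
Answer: $1455$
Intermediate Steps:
$w{\left(j,x \right)} = \frac{3}{-2 + j}$
$X{\left(S \right)} = S^{2}$
$Q{\left(h,P \right)} = 3 h + 4 P$ ($Q{\left(h,P \right)} = 3 h + \left(-2\right)^{2} P = 3 h + 4 P$)
$\left(108 + Q{\left(3,w{\left(-1,6 \right)} + 2 \left(-2\right) \right)}\right) \left(- 5 \left(g{\left(4 \right)} + 1\right)\right) = \left(108 + \left(3 \cdot 3 + 4 \left(\frac{3}{-2 - 1} + 2 \left(-2\right)\right)\right)\right) \left(- 5 \left(-4 + 1\right)\right) = \left(108 + \left(9 + 4 \left(\frac{3}{-3} - 4\right)\right)\right) \left(\left(-5\right) \left(-3\right)\right) = \left(108 + \left(9 + 4 \left(3 \left(- \frac{1}{3}\right) - 4\right)\right)\right) 15 = \left(108 + \left(9 + 4 \left(-1 - 4\right)\right)\right) 15 = \left(108 + \left(9 + 4 \left(-5\right)\right)\right) 15 = \left(108 + \left(9 - 20\right)\right) 15 = \left(108 - 11\right) 15 = 97 \cdot 15 = 1455$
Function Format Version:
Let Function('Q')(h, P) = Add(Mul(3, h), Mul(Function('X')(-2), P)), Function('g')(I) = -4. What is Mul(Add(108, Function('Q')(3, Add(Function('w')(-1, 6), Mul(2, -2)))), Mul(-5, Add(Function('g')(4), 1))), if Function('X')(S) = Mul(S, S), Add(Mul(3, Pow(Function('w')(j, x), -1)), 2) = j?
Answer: 1455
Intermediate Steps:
Function('w')(j, x) = Mul(3, Pow(Add(-2, j), -1))
Function('X')(S) = Pow(S, 2)
Function('Q')(h, P) = Add(Mul(3, h), Mul(4, P)) (Function('Q')(h, P) = Add(Mul(3, h), Mul(Pow(-2, 2), P)) = Add(Mul(3, h), Mul(4, P)))
Mul(Add(108, Function('Q')(3, Add(Function('w')(-1, 6), Mul(2, -2)))), Mul(-5, Add(Function('g')(4), 1))) = Mul(Add(108, Add(Mul(3, 3), Mul(4, Add(Mul(3, Pow(Add(-2, -1), -1)), Mul(2, -2))))), Mul(-5, Add(-4, 1))) = Mul(Add(108, Add(9, Mul(4, Add(Mul(3, Pow(-3, -1)), -4)))), Mul(-5, -3)) = Mul(Add(108, Add(9, Mul(4, Add(Mul(3, Rational(-1, 3)), -4)))), 15) = Mul(Add(108, Add(9, Mul(4, Add(-1, -4)))), 15) = Mul(Add(108, Add(9, Mul(4, -5))), 15) = Mul(Add(108, Add(9, -20)), 15) = Mul(Add(108, -11), 15) = Mul(97, 15) = 1455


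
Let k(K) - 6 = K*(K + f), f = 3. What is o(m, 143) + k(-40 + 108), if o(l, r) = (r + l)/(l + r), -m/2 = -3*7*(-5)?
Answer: 4835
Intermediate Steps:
m = -210 (m = -2*(-3*7)*(-5) = -(-42)*(-5) = -2*105 = -210)
o(l, r) = 1 (o(l, r) = (l + r)/(l + r) = 1)
k(K) = 6 + K*(3 + K) (k(K) = 6 + K*(K + 3) = 6 + K*(3 + K))
o(m, 143) + k(-40 + 108) = 1 + (6 + (-40 + 108)**2 + 3*(-40 + 108)) = 1 + (6 + 68**2 + 3*68) = 1 + (6 + 4624 + 204) = 1 + 4834 = 4835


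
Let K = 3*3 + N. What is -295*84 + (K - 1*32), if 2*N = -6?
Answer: -24806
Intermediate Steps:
N = -3 (N = (½)*(-6) = -3)
K = 6 (K = 3*3 - 3 = 9 - 3 = 6)
-295*84 + (K - 1*32) = -295*84 + (6 - 1*32) = -24780 + (6 - 32) = -24780 - 26 = -24806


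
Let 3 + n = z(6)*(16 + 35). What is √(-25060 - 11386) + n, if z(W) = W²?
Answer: 1833 + I*√36446 ≈ 1833.0 + 190.91*I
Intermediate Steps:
n = 1833 (n = -3 + 6²*(16 + 35) = -3 + 36*51 = -3 + 1836 = 1833)
√(-25060 - 11386) + n = √(-25060 - 11386) + 1833 = √(-36446) + 1833 = I*√36446 + 1833 = 1833 + I*√36446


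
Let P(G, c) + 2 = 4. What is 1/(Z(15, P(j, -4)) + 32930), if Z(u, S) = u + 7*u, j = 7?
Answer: 1/33050 ≈ 3.0257e-5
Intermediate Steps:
P(G, c) = 2 (P(G, c) = -2 + 4 = 2)
Z(u, S) = 8*u
1/(Z(15, P(j, -4)) + 32930) = 1/(8*15 + 32930) = 1/(120 + 32930) = 1/33050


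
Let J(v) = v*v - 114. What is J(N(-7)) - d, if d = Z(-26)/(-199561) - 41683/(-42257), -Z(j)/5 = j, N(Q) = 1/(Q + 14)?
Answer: -47504790233442/413209609673 ≈ -114.97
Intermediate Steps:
N(Q) = 1/(14 + Q)
Z(j) = -5*j
J(v) = -114 + v**2 (J(v) = v**2 - 114 = -114 + v**2)
d = 8312807753/8432849177 (d = -5*(-26)/(-199561) - 41683/(-42257) = 130*(-1/199561) - 41683*(-1/42257) = -130/199561 + 41683/42257 = 8312807753/8432849177 ≈ 0.98577)
J(N(-7)) - d = (-114 + (1/(14 - 7))**2) - 1*8312807753/8432849177 = (-114 + (1/7)**2) - 8312807753/8432849177 = (-114 + 1/49) - 8312807753/8432849177 = -5585/49 - 8312807753/8432849177 = -47504790233442/413209609673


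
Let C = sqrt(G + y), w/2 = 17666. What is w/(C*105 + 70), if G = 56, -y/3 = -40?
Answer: -17666/13825 + 105996*sqrt(11)/13825 ≈ 24.151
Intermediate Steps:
y = 120 (y = -3*(-40) = 120)
w = 35332 (w = 2*17666 = 35332)
C = 4*sqrt(11) (C = sqrt(56 + 120) = sqrt(176) = 4*sqrt(11) ≈ 13.266)
w/(C*105 + 70) = 35332/((4*sqrt(11))*105 + 70) = 35332/(420*sqrt(11) + 70) = 35332/(70 + 420*sqrt(11))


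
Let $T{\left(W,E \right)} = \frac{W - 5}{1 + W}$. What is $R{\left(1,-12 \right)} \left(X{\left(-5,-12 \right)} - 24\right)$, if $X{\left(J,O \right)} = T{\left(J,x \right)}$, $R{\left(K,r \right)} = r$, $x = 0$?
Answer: $258$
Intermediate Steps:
$T{\left(W,E \right)} = \frac{-5 + W}{1 + W}$
$X{\left(J,O \right)} = \frac{-5 + J}{1 + J}$
$R{\left(1,-12 \right)} \left(X{\left(-5,-12 \right)} - 24\right) = - 12 \left(\frac{-5 - 5}{1 - 5} - 24\right) = - 12 \left(\frac{1}{-4} \left(-10\right) - 24\right) = - 12 \left(\left(- \frac{1}{4}\right) \left(-10\right) - 24\right) = - 12 \left(\frac{5}{2} - 24\right) = \left(-12\right) \left(- \frac{43}{2}\right) = 258$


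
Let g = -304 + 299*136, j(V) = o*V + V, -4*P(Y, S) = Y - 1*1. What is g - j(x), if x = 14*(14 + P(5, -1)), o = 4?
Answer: 39450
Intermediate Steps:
P(Y, S) = 1/4 - Y/4 (P(Y, S) = -(Y - 1*1)/4 = -(Y - 1)/4 = -(-1 + Y)/4 = 1/4 - Y/4)
x = 182 (x = 14*(14 + (1/4 - 1/4*5)) = 14*(14 + (1/4 - 5/4)) = 14*(14 - 1) = 14*13 = 182)
j(V) = 5*V (j(V) = 4*V + V = 5*V)
g = 40360 (g = -304 + 40664 = 40360)
g - j(x) = 40360 - 5*182 = 40360 - 1*910 = 40360 - 910 = 39450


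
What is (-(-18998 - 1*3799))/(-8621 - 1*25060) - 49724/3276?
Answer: -145786418/9194913 ≈ -15.855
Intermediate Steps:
(-(-18998 - 1*3799))/(-8621 - 1*25060) - 49724/3276 = (-(-18998 - 3799))/(-8621 - 25060) - 49724*1/3276 = -1*(-22797)/(-33681) - 12431/819 = 22797*(-1/33681) - 12431/819 = -7599/11227 - 12431/819 = -145786418/9194913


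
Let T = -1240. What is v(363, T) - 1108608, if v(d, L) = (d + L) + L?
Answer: -1110725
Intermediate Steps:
v(d, L) = d + 2*L (v(d, L) = (L + d) + L = d + 2*L)
v(363, T) - 1108608 = (363 + 2*(-1240)) - 1108608 = (363 - 2480) - 1108608 = -2117 - 1108608 = -1110725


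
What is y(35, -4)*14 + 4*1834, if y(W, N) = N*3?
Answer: 7168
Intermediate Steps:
y(W, N) = 3*N
y(35, -4)*14 + 4*1834 = (3*(-4))*14 + 4*1834 = -12*14 + 7336 = -168 + 7336 = 7168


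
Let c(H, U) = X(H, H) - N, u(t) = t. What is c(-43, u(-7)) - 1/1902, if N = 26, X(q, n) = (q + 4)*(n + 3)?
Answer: 2917667/1902 ≈ 1534.0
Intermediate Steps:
X(q, n) = (3 + n)*(4 + q) (X(q, n) = (4 + q)*(3 + n) = (3 + n)*(4 + q))
c(H, U) = -14 + H**2 + 7*H (c(H, U) = (12 + 3*H + 4*H + H*H) - 1*26 = (12 + 3*H + 4*H + H**2) - 26 = (12 + H**2 + 7*H) - 26 = -14 + H**2 + 7*H)
c(-43, u(-7)) - 1/1902 = (-14 + (-43)**2 + 7*(-43)) - 1/1902 = (-14 + 1849 - 301) - 1*1/1902 = 1534 - 1/1902 = 2917667/1902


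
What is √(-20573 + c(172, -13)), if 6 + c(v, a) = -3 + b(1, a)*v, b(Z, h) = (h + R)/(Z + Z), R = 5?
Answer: I*√21270 ≈ 145.84*I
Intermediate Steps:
b(Z, h) = (5 + h)/(2*Z) (b(Z, h) = (h + 5)/(Z + Z) = (5 + h)/((2*Z)) = (5 + h)*(1/(2*Z)) = (5 + h)/(2*Z))
c(v, a) = -9 + v*(5/2 + a/2) (c(v, a) = -6 + (-3 + ((½)*(5 + a)/1)*v) = -6 + (-3 + ((½)*1*(5 + a))*v) = -6 + (-3 + (5/2 + a/2)*v) = -6 + (-3 + v*(5/2 + a/2)) = -9 + v*(5/2 + a/2))
√(-20573 + c(172, -13)) = √(-20573 + (-9 + (½)*172*(5 - 13))) = √(-20573 + (-9 + (½)*172*(-8))) = √(-20573 + (-9 - 688)) = √(-20573 - 697) = √(-21270) = I*√21270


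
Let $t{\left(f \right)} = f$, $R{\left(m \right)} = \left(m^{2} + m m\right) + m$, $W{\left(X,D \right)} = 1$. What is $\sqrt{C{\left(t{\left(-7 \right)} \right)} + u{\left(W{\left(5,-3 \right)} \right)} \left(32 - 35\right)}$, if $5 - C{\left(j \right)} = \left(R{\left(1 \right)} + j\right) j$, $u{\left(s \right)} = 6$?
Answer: $i \sqrt{41} \approx 6.4031 i$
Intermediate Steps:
$R{\left(m \right)} = m + 2 m^{2}$ ($R{\left(m \right)} = \left(m^{2} + m^{2}\right) + m = 2 m^{2} + m = m + 2 m^{2}$)
$C{\left(j \right)} = 5 - j \left(3 + j\right)$ ($C{\left(j \right)} = 5 - \left(1 \left(1 + 2 \cdot 1\right) + j\right) j = 5 - \left(1 \left(1 + 2\right) + j\right) j = 5 - \left(1 \cdot 3 + j\right) j = 5 - \left(3 + j\right) j = 5 - j \left(3 + j\right)$)
$\sqrt{C{\left(t{\left(-7 \right)} \right)} + u{\left(W{\left(5,-3 \right)} \right)} \left(32 - 35\right)} = \sqrt{\left(5 - \left(-7\right)^{2} - -21\right) + 6 \left(32 - 35\right)} = \sqrt{\left(5 - 49 + 21\right) + 6 \left(-3\right)} = \sqrt{\left(5 - 49 + 21\right) - 18} = \sqrt{-23 - 18} = \sqrt{-41} = i \sqrt{41}$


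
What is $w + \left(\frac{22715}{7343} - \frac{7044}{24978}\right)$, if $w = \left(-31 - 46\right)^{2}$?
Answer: $\frac{25904143332}{4366987} \approx 5931.8$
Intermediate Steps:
$w = 5929$ ($w = \left(-77\right)^{2} = 5929$)
$w + \left(\frac{22715}{7343} - \frac{7044}{24978}\right) = 5929 + \left(\frac{22715}{7343} - \frac{7044}{24978}\right) = 5929 + \left(22715 \cdot \frac{1}{7343} - \frac{1174}{4163}\right) = 5929 + \left(\frac{3245}{1049} - \frac{1174}{4163}\right) = 5929 + \frac{12277409}{4366987} = \frac{25904143332}{4366987}$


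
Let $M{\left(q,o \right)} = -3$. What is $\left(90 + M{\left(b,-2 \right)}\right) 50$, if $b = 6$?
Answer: $4350$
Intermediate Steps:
$\left(90 + M{\left(b,-2 \right)}\right) 50 = \left(90 - 3\right) 50 = 87 \cdot 50 = 4350$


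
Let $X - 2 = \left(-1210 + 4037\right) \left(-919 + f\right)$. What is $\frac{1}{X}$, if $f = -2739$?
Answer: $- \frac{1}{10341164} \approx -9.6701 \cdot 10^{-8}$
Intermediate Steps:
$X = -10341164$ ($X = 2 + \left(-1210 + 4037\right) \left(-919 - 2739\right) = 2 + 2827 \left(-3658\right) = 2 - 10341166 = -10341164$)
$\frac{1}{X} = \frac{1}{-10341164} = - \frac{1}{10341164}$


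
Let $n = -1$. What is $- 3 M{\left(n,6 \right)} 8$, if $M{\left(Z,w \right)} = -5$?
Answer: $120$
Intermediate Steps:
$- 3 M{\left(n,6 \right)} 8 = \left(-3\right) \left(-5\right) 8 = 15 \cdot 8 = 120$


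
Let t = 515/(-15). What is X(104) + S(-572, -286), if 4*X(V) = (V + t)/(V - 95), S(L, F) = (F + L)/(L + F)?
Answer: 317/108 ≈ 2.9352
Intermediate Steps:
S(L, F) = 1 (S(L, F) = (F + L)/(F + L) = 1)
t = -103/3 (t = 515*(-1/15) = -103/3 ≈ -34.333)
X(V) = (-103/3 + V)/(4*(-95 + V)) (X(V) = ((V - 103/3)/(V - 95))/4 = ((-103/3 + V)/(-95 + V))/4 = (-103/3 + V)/(4*(-95 + V)))
X(104) + S(-572, -286) = (-103 + 3*104)/(12*(-95 + 104)) + 1 = (1/12)*(-103 + 312)/9 + 1 = (1/12)*(⅑)*209 + 1 = 209/108 + 1 = 317/108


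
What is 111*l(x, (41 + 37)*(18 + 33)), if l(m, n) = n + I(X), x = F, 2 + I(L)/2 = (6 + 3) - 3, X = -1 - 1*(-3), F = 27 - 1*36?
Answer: 442446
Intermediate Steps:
F = -9 (F = 27 - 36 = -9)
X = 2 (X = -1 + 3 = 2)
I(L) = 8 (I(L) = -4 + 2*((6 + 3) - 3) = -4 + 2*(9 - 3) = -4 + 2*6 = -4 + 12 = 8)
x = -9
l(m, n) = 8 + n (l(m, n) = n + 8 = 8 + n)
111*l(x, (41 + 37)*(18 + 33)) = 111*(8 + (41 + 37)*(18 + 33)) = 111*(8 + 78*51) = 111*(8 + 3978) = 111*3986 = 442446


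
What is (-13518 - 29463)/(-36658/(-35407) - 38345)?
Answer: 1521828267/1357644757 ≈ 1.1209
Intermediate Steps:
(-13518 - 29463)/(-36658/(-35407) - 38345) = -42981/(-36658*(-1/35407) - 38345) = -42981/(36658/35407 - 38345) = -42981/(-1357644757/35407) = -42981*(-35407/1357644757) = 1521828267/1357644757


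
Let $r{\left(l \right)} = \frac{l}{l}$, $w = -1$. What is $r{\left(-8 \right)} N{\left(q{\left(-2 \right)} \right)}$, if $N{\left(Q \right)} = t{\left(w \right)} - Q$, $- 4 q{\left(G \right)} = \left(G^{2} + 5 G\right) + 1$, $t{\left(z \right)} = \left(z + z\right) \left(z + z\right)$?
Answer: $\frac{11}{4} \approx 2.75$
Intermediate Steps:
$r{\left(l \right)} = 1$
$t{\left(z \right)} = 4 z^{2}$ ($t{\left(z \right)} = 2 z 2 z = 4 z^{2}$)
$q{\left(G \right)} = - \frac{1}{4} - \frac{5 G}{4} - \frac{G^{2}}{4}$ ($q{\left(G \right)} = - \frac{\left(G^{2} + 5 G\right) + 1}{4} = - \frac{1 + G^{2} + 5 G}{4} = - \frac{1}{4} - \frac{5 G}{4} - \frac{G^{2}}{4}$)
$N{\left(Q \right)} = 4 - Q$ ($N{\left(Q \right)} = 4 \left(-1\right)^{2} - Q = 4 \cdot 1 - Q = 4 - Q$)
$r{\left(-8 \right)} N{\left(q{\left(-2 \right)} \right)} = 1 \left(4 - \left(- \frac{1}{4} - - \frac{5}{2} - \frac{\left(-2\right)^{2}}{4}\right)\right) = 1 \left(4 - \left(- \frac{1}{4} + \frac{5}{2} - 1\right)\right) = 1 \left(4 - \frac{5}{4}\right) = 1 \cdot \frac{11}{4} = \frac{11}{4}$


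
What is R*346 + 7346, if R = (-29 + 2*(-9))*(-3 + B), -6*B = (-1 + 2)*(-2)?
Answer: 152134/3 ≈ 50711.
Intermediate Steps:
B = ⅓ (B = -(-1 + 2)*(-2)/6 = -(-2)/6 = -⅙*(-2) = ⅓ ≈ 0.33333)
R = 376/3 (R = (-29 + 2*(-9))*(-3 + ⅓) = (-29 - 18)*(-8/3) = -47*(-8/3) = 376/3 ≈ 125.33)
R*346 + 7346 = (376/3)*346 + 7346 = 130096/3 + 7346 = 152134/3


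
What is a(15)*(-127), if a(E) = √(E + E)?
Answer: -127*√30 ≈ -695.61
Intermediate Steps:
a(E) = √2*√E (a(E) = √(2*E) = √2*√E)
a(15)*(-127) = (√2*√15)*(-127) = √30*(-127) = -127*√30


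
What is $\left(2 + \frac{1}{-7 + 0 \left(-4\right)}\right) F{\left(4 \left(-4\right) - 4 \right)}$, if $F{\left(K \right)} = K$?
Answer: $- \frac{260}{7} \approx -37.143$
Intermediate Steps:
$\left(2 + \frac{1}{-7 + 0 \left(-4\right)}\right) F{\left(4 \left(-4\right) - 4 \right)} = \left(2 + \frac{1}{-7 + 0 \left(-4\right)}\right) \left(4 \left(-4\right) - 4\right) = \left(2 + \frac{1}{-7 + 0}\right) \left(-16 - 4\right) = \left(2 + \frac{1}{-7}\right) \left(-20\right) = \left(2 - \frac{1}{7}\right) \left(-20\right) = \frac{13}{7} \left(-20\right) = - \frac{260}{7}$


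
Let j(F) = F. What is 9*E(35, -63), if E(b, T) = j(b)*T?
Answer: -19845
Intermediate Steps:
E(b, T) = T*b (E(b, T) = b*T = T*b)
9*E(35, -63) = 9*(-63*35) = 9*(-2205) = -19845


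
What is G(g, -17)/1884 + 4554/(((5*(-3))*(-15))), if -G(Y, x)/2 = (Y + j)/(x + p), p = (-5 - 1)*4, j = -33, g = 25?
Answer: 9771266/482775 ≈ 20.240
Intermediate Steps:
p = -24 (p = -6*4 = -24)
G(Y, x) = -2*(-33 + Y)/(-24 + x) (G(Y, x) = -2*(Y - 33)/(x - 24) = -2*(-33 + Y)/(-24 + x))
G(g, -17)/1884 + 4554/(((5*(-3))*(-15))) = (2*(33 - 1*25)/(-24 - 17))/1884 + 4554/(((5*(-3))*(-15))) = (2*(33 - 25)/(-41))*(1/1884) + 4554/((-15*(-15))) = (2*(-1/41)*8)*(1/1884) + 4554/225 = -16/41*1/1884 + 4554*(1/225) = -4/19311 + 506/25 = 9771266/482775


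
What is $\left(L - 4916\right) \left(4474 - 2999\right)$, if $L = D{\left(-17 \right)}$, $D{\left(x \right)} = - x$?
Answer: $-7226025$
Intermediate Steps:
$L = 17$ ($L = \left(-1\right) \left(-17\right) = 17$)
$\left(L - 4916\right) \left(4474 - 2999\right) = \left(17 - 4916\right) \left(4474 - 2999\right) = \left(-4899\right) 1475 = -7226025$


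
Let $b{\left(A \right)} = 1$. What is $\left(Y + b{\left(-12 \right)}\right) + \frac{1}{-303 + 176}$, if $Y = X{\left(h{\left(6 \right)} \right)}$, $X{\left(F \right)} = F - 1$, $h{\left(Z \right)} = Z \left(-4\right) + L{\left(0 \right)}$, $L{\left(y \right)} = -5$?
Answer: $- \frac{3684}{127} \approx -29.008$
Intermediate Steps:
$h{\left(Z \right)} = -5 - 4 Z$ ($h{\left(Z \right)} = Z \left(-4\right) - 5 = - 4 Z - 5 = -5 - 4 Z$)
$X{\left(F \right)} = -1 + F$
$Y = -30$ ($Y = -1 - 29 = -30$)
$\left(Y + b{\left(-12 \right)}\right) + \frac{1}{-303 + 176} = \left(-30 + 1\right) + \frac{1}{-303 + 176} = -29 + \frac{1}{-127} = -29 - \frac{1}{127} = - \frac{3684}{127}$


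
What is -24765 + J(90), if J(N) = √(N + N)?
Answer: -24765 + 6*√5 ≈ -24752.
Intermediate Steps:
J(N) = √2*√N (J(N) = √(2*N) = √2*√N)
-24765 + J(90) = -24765 + √2*√90 = -24765 + √2*(3*√10) = -24765 + 6*√5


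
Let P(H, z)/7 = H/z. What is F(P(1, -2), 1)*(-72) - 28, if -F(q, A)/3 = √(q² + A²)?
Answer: -28 + 108*√53 ≈ 758.25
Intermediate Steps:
P(H, z) = 7*H/z (P(H, z) = 7*(H/z) = 7*H/z)
F(q, A) = -3*√(A² + q²) (F(q, A) = -3*√(q² + A²) = -3*√(A² + q²))
F(P(1, -2), 1)*(-72) - 28 = -3*√(1² + (7*1/(-2))²)*(-72) - 28 = -3*√(1 + (7*1*(-½))²)*(-72) - 28 = -3*√(1 + (-7/2)²)*(-72) - 28 = -3*√(1 + 49/4)*(-72) - 28 = -3*√53/2*(-72) - 28 = 108*√53 - 28 = -28 + 108*√53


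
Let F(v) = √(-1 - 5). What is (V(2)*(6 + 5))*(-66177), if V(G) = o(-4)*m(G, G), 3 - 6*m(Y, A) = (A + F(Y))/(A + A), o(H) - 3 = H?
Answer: 1213245/4 - 242649*I*√6/8 ≈ 3.0331e+5 - 74296.0*I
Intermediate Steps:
F(v) = I*√6 (F(v) = √(-6) = I*√6)
o(H) = 3 + H
m(Y, A) = ½ - (A + I*√6)/(12*A) (m(Y, A) = ½ - (A + I*√6)/(6*(A + A)) = ½ - (A + I*√6)/(6*(2*A)) = ½ - (A + I*√6)*1/(2*A)/6 = ½ - (A + I*√6)/(12*A))
V(G) = -(5*G - I*√6)/(12*G) (V(G) = (3 - 4)*((5*G - I*√6)/(12*G)) = -(5*G - I*√6)/(12*G))
(V(2)*(6 + 5))*(-66177) = (((1/12)*(-5*2 + I*√6)/2)*(6 + 5))*(-66177) = (((1/12)*(½)*(-10 + I*√6))*11)*(-66177) = ((-5/12 + I*√6/24)*11)*(-66177) = (-55/12 + 11*I*√6/24)*(-66177) = 1213245/4 - 242649*I*√6/8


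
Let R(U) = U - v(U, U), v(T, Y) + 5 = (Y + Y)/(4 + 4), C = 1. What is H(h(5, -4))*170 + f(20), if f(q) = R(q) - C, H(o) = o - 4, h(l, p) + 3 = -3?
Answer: -1681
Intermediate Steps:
h(l, p) = -6 (h(l, p) = -3 - 3 = -6)
H(o) = -4 + o
v(T, Y) = -5 + Y/4 (v(T, Y) = -5 + (Y + Y)/(4 + 4) = -5 + (2*Y)/8 = -5 + (2*Y)*(⅛) = -5 + Y/4)
R(U) = 5 + 3*U/4 (R(U) = U - (-5 + U/4) = U + (5 - U/4) = 5 + 3*U/4)
f(q) = 4 + 3*q/4 (f(q) = (5 + 3*q/4) - 1*1 = (5 + 3*q/4) - 1 = 4 + 3*q/4)
H(h(5, -4))*170 + f(20) = (-4 - 6)*170 + (4 + (¾)*20) = -10*170 + (4 + 15) = -1700 + 19 = -1681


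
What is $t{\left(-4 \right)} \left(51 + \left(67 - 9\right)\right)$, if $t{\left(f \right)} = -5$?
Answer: $-545$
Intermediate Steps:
$t{\left(-4 \right)} \left(51 + \left(67 - 9\right)\right) = - 5 \left(51 + \left(67 - 9\right)\right) = - 5 \left(51 + 58\right) = \left(-5\right) 109 = -545$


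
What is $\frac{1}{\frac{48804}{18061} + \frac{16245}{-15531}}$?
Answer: $\frac{93501797}{154857993} \approx 0.60379$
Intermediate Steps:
$\frac{1}{\frac{48804}{18061} + \frac{16245}{-15531}} = \frac{1}{48804 \cdot \frac{1}{18061} + 16245 \left(- \frac{1}{15531}\right)} = \frac{1}{\frac{48804}{18061} - \frac{5415}{5177}} = \frac{1}{\frac{154857993}{93501797}} = \frac{93501797}{154857993}$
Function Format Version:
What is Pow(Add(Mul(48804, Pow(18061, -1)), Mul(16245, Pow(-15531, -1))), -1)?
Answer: Rational(93501797, 154857993) ≈ 0.60379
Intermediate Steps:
Pow(Add(Mul(48804, Pow(18061, -1)), Mul(16245, Pow(-15531, -1))), -1) = Pow(Add(Mul(48804, Rational(1, 18061)), Mul(16245, Rational(-1, 15531))), -1) = Pow(Add(Rational(48804, 18061), Rational(-5415, 5177)), -1) = Pow(Rational(154857993, 93501797), -1) = Rational(93501797, 154857993)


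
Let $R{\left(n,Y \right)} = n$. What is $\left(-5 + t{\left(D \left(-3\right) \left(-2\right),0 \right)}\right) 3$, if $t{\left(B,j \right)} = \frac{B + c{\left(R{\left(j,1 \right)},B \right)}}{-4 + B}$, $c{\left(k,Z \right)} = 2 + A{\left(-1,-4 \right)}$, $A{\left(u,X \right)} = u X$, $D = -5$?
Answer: $- \frac{219}{17} \approx -12.882$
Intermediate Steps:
$A{\left(u,X \right)} = X u$
$c{\left(k,Z \right)} = 6$ ($c{\left(k,Z \right)} = 2 - -4 = 2 + 4 = 6$)
$t{\left(B,j \right)} = \frac{6 + B}{-4 + B}$ ($t{\left(B,j \right)} = \frac{B + 6}{-4 + B} = \frac{6 + B}{-4 + B}$)
$\left(-5 + t{\left(D \left(-3\right) \left(-2\right),0 \right)}\right) 3 = \left(-5 + \frac{6 + \left(-5\right) \left(-3\right) \left(-2\right)}{-4 + \left(-5\right) \left(-3\right) \left(-2\right)}\right) 3 = \left(-5 + \frac{6 + 15 \left(-2\right)}{-4 + 15 \left(-2\right)}\right) 3 = \left(-5 + \frac{6 - 30}{-4 - 30}\right) 3 = \left(-5 + \frac{1}{-34} \left(-24\right)\right) 3 = \left(-5 - - \frac{12}{17}\right) 3 = \left(-5 + \frac{12}{17}\right) 3 = \left(- \frac{73}{17}\right) 3 = - \frac{219}{17}$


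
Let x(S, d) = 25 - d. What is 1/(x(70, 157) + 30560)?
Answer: 1/30428 ≈ 3.2864e-5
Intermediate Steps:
1/(x(70, 157) + 30560) = 1/((25 - 1*157) + 30560) = 1/((25 - 157) + 30560) = 1/(-132 + 30560) = 1/30428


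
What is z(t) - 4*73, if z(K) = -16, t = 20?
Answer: -308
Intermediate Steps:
z(t) - 4*73 = -16 - 4*73 = -16 - 292 = -308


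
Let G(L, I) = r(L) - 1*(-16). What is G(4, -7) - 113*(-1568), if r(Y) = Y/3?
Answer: 531604/3 ≈ 1.7720e+5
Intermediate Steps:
r(Y) = Y/3 (r(Y) = Y*(1/3) = Y/3)
G(L, I) = 16 + L/3 (G(L, I) = L/3 - 1*(-16) = L/3 + 16 = 16 + L/3)
G(4, -7) - 113*(-1568) = (16 + (1/3)*4) - 113*(-1568) = (16 + 4/3) + 177184 = 52/3 + 177184 = 531604/3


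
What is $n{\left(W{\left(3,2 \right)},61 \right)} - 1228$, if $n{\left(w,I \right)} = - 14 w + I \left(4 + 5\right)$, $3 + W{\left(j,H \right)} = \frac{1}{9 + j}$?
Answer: $- \frac{3829}{6} \approx -638.17$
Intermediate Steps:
$W{\left(j,H \right)} = -3 + \frac{1}{9 + j}$
$n{\left(w,I \right)} = - 14 w + 9 I$ ($n{\left(w,I \right)} = - 14 w + I 9 = - 14 w + 9 I$)
$n{\left(W{\left(3,2 \right)},61 \right)} - 1228 = \left(- 14 \frac{-26 - 9}{9 + 3} + 9 \cdot 61\right) - 1228 = \left(- 14 \frac{-26 - 9}{12} + 549\right) - 1228 = \left(- 14 \cdot \frac{1}{12} \left(-35\right) + 549\right) - 1228 = \left(\left(-14\right) \left(- \frac{35}{12}\right) + 549\right) - 1228 = \left(\frac{245}{6} + 549\right) - 1228 = \frac{3539}{6} - 1228 = - \frac{3829}{6}$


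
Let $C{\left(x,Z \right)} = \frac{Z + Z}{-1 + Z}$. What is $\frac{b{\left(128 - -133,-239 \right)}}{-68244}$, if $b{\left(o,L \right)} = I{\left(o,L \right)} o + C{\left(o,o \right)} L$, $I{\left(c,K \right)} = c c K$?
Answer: $\frac{184137214683}{2957240} \approx 62267.0$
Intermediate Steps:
$I{\left(c,K \right)} = K c^{2}$ ($I{\left(c,K \right)} = c^{2} K = K c^{2}$)
$C{\left(x,Z \right)} = \frac{2 Z}{-1 + Z}$
$b{\left(o,L \right)} = L o^{3} + \frac{2 L o}{-1 + o}$ ($b{\left(o,L \right)} = L o^{2} o + \frac{2 o}{-1 + o} L = L o^{3} + \frac{2 L o}{-1 + o}$)
$\frac{b{\left(128 - -133,-239 \right)}}{-68244} = \frac{\left(-239\right) \left(128 - -133\right) \frac{1}{-1 + \left(128 - -133\right)} \left(2 + \left(128 - -133\right)^{2} \left(-1 + \left(128 - -133\right)\right)\right)}{-68244} = - \frac{239 \left(128 + 133\right) \left(2 + \left(128 + 133\right)^{2} \left(-1 + \left(128 + 133\right)\right)\right)}{-1 + \left(128 + 133\right)} \left(- \frac{1}{68244}\right) = \left(-239\right) 261 \frac{1}{-1 + 261} \left(2 + 261^{2} \left(-1 + 261\right)\right) \left(- \frac{1}{68244}\right) = \left(-239\right) 261 \cdot \frac{1}{260} \left(2 + 68121 \cdot 260\right) \left(- \frac{1}{68244}\right) = \left(-239\right) 261 \cdot \frac{1}{260} \left(2 + 17711460\right) \left(- \frac{1}{68244}\right) = \left(-239\right) 261 \cdot \frac{1}{260} \cdot 17711462 \left(- \frac{1}{68244}\right) = \left(- \frac{552411644049}{130}\right) \left(- \frac{1}{68244}\right) = \frac{184137214683}{2957240}$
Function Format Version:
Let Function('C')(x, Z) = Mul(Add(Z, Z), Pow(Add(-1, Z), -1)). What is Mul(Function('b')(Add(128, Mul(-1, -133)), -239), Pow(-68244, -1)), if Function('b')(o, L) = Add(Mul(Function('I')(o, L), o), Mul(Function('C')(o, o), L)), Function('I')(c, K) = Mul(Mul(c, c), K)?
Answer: Rational(184137214683, 2957240) ≈ 62267.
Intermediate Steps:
Function('I')(c, K) = Mul(K, Pow(c, 2)) (Function('I')(c, K) = Mul(Pow(c, 2), K) = Mul(K, Pow(c, 2)))
Function('C')(x, Z) = Mul(2, Z, Pow(Add(-1, Z), -1)) (Function('C')(x, Z) = Mul(Mul(2, Z), Pow(Add(-1, Z), -1)) = Mul(2, Z, Pow(Add(-1, Z), -1)))
Function('b')(o, L) = Add(Mul(L, Pow(o, 3)), Mul(2, L, o, Pow(Add(-1, o), -1))) (Function('b')(o, L) = Add(Mul(Mul(L, Pow(o, 2)), o), Mul(Mul(2, o, Pow(Add(-1, o), -1)), L)) = Add(Mul(L, Pow(o, 3)), Mul(2, L, o, Pow(Add(-1, o), -1))))
Mul(Function('b')(Add(128, Mul(-1, -133)), -239), Pow(-68244, -1)) = Mul(Mul(-239, Add(128, Mul(-1, -133)), Pow(Add(-1, Add(128, Mul(-1, -133))), -1), Add(2, Mul(Pow(Add(128, Mul(-1, -133)), 2), Add(-1, Add(128, Mul(-1, -133)))))), Pow(-68244, -1)) = Mul(Mul(-239, Add(128, 133), Pow(Add(-1, Add(128, 133)), -1), Add(2, Mul(Pow(Add(128, 133), 2), Add(-1, Add(128, 133))))), Rational(-1, 68244)) = Mul(Mul(-239, 261, Pow(Add(-1, 261), -1), Add(2, Mul(Pow(261, 2), Add(-1, 261)))), Rational(-1, 68244)) = Mul(Mul(-239, 261, Pow(260, -1), Add(2, Mul(68121, 260))), Rational(-1, 68244)) = Mul(Mul(-239, 261, Rational(1, 260), Add(2, 17711460)), Rational(-1, 68244)) = Mul(Mul(-239, 261, Rational(1, 260), 17711462), Rational(-1, 68244)) = Mul(Rational(-552411644049, 130), Rational(-1, 68244)) = Rational(184137214683, 2957240)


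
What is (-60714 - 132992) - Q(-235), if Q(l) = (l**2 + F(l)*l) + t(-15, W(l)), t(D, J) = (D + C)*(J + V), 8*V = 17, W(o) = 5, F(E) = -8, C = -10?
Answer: -2005063/8 ≈ -2.5063e+5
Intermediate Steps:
V = 17/8 (V = (1/8)*17 = 17/8 ≈ 2.1250)
t(D, J) = (-10 + D)*(17/8 + J) (t(D, J) = (D - 10)*(J + 17/8) = (-10 + D)*(17/8 + J))
Q(l) = -1425/8 + l**2 - 8*l (Q(l) = (l**2 - 8*l) + (-85/4 - 10*5 + (17/8)*(-15) - 15*5) = (l**2 - 8*l) + (-85/4 - 50 - 255/8 - 75) = (l**2 - 8*l) - 1425/8 = -1425/8 + l**2 - 8*l)
(-60714 - 132992) - Q(-235) = (-60714 - 132992) - (-1425/8 + (-235)**2 - 8*(-235)) = -193706 - (-1425/8 + 55225 + 1880) = -193706 - 1*455415/8 = -193706 - 455415/8 = -2005063/8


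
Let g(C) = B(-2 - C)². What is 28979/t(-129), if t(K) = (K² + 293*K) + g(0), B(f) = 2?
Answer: -28979/21152 ≈ -1.3700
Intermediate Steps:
g(C) = 4 (g(C) = 2² = 4)
t(K) = 4 + K² + 293*K (t(K) = (K² + 293*K) + 4 = 4 + K² + 293*K)
28979/t(-129) = 28979/(4 + (-129)² + 293*(-129)) = 28979/(4 + 16641 - 37797) = 28979/(-21152) = 28979*(-1/21152) = -28979/21152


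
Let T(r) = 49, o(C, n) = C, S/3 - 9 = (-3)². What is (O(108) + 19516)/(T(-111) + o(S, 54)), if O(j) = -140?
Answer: 19376/103 ≈ 188.12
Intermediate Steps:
S = 54 (S = 27 + 3*(-3)² = 27 + 3*9 = 27 + 27 = 54)
(O(108) + 19516)/(T(-111) + o(S, 54)) = (-140 + 19516)/(49 + 54) = 19376/103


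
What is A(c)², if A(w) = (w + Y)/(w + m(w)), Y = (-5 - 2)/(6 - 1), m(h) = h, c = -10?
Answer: 3249/10000 ≈ 0.32490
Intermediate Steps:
Y = -7/5 ≈ -1.4000
A(w) = (-7/5 + w)/(2*w) (A(w) = (w - 7/5)/(w + w) = (-7/5 + w)/((2*w)) = (-7/5 + w)*(1/(2*w)) = (-7/5 + w)/(2*w))
A(c)² = ((⅒)*(-7 + 5*(-10))/(-10))² = ((⅒)*(-⅒)*(-7 - 50))² = ((⅒)*(-⅒)*(-57))² = (57/100)² = 3249/10000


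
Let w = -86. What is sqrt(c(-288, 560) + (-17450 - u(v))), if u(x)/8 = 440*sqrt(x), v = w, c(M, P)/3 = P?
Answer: sqrt(-15770 - 3520*I*sqrt(86)) ≈ 101.2 - 161.28*I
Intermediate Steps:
c(M, P) = 3*P
v = -86
u(x) = 3520*sqrt(x) (u(x) = 8*(440*sqrt(x)) = 3520*sqrt(x))
sqrt(c(-288, 560) + (-17450 - u(v))) = sqrt(3*560 + (-17450 - 3520*sqrt(-86))) = sqrt(1680 + (-17450 - 3520*I*sqrt(86))) = sqrt(-15770 - 3520*I*sqrt(86))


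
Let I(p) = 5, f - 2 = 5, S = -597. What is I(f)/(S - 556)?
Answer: -5/1153 ≈ -0.0043365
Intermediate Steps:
f = 7 (f = 2 + 5 = 7)
I(f)/(S - 556) = 5/(-597 - 556) = 5/(-1153) = 5*(-1/1153) = -5/1153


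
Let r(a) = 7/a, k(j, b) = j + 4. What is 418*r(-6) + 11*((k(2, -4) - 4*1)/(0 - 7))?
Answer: -10307/21 ≈ -490.81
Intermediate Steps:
k(j, b) = 4 + j
418*r(-6) + 11*((k(2, -4) - 4*1)/(0 - 7)) = 418*(7/(-6)) + 11*(((4 + 2) - 4*1)/(0 - 7)) = 418*(7*(-⅙)) + 11*((6 - 4)/(-7)) = 418*(-7/6) + 11*(2*(-⅐)) = -1463/3 + 11*(-2/7) = -1463/3 - 22/7 = -10307/21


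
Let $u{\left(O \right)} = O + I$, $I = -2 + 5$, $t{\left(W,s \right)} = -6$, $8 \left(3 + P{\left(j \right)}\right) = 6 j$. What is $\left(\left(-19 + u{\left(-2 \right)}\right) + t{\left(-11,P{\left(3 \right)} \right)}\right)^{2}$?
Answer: $576$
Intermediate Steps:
$P{\left(j \right)} = -3 + \frac{3 j}{4}$ ($P{\left(j \right)} = -3 + \frac{6 j}{8} = -3 + \frac{3 j}{4}$)
$I = 3$
$u{\left(O \right)} = 3 + O$ ($u{\left(O \right)} = O + 3 = 3 + O$)
$\left(\left(-19 + u{\left(-2 \right)}\right) + t{\left(-11,P{\left(3 \right)} \right)}\right)^{2} = \left(\left(-19 + \left(3 - 2\right)\right) - 6\right)^{2} = \left(\left(-19 + 1\right) - 6\right)^{2} = \left(-18 - 6\right)^{2} = \left(-24\right)^{2} = 576$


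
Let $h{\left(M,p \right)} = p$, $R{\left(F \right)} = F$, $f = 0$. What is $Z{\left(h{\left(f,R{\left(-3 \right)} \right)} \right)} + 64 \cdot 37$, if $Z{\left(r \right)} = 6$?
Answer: $2374$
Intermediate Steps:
$Z{\left(h{\left(f,R{\left(-3 \right)} \right)} \right)} + 64 \cdot 37 = 6 + 64 \cdot 37 = 6 + 2368 = 2374$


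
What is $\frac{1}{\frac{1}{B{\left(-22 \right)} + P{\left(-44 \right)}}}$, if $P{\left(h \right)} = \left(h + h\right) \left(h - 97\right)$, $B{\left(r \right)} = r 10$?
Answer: $12188$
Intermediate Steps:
$B{\left(r \right)} = 10 r$
$P{\left(h \right)} = 2 h \left(-97 + h\right)$
$\frac{1}{\frac{1}{B{\left(-22 \right)} + P{\left(-44 \right)}}} = \frac{1}{\frac{1}{10 \left(-22\right) + 2 \left(-44\right) \left(-97 - 44\right)}} = \frac{1}{\frac{1}{-220 + 2 \left(-44\right) \left(-141\right)}} = \frac{1}{\frac{1}{-220 + 12408}} = \frac{1}{\frac{1}{12188}} = 12188$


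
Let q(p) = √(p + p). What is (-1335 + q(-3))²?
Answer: (1335 - I*√6)² ≈ 1.7822e+6 - 6540.0*I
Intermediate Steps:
q(p) = √2*√p (q(p) = √(2*p) = √2*√p)
(-1335 + q(-3))² = (-1335 + √2*√(-3))² = (-1335 + √2*(I*√3))² = (-1335 + I*√6)²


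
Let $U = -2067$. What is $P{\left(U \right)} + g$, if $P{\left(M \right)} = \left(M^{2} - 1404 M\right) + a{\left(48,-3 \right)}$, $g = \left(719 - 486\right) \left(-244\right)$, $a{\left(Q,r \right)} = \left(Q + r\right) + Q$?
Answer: $7117798$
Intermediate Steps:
$a{\left(Q,r \right)} = r + 2 Q$
$g = -56852$ ($g = \left(719 - 486\right) \left(-244\right) = 233 \left(-244\right) = -56852$)
$P{\left(M \right)} = 93 + M^{2} - 1404 M$ ($P{\left(M \right)} = \left(M^{2} - 1404 M\right) + \left(-3 + 2 \cdot 48\right) = \left(M^{2} - 1404 M\right) + \left(-3 + 96\right) = \left(M^{2} - 1404 M\right) + 93 = 93 + M^{2} - 1404 M$)
$P{\left(U \right)} + g = \left(93 + \left(-2067\right)^{2} - -2902068\right) - 56852 = \left(93 + 4272489 + 2902068\right) - 56852 = 7174650 - 56852 = 7117798$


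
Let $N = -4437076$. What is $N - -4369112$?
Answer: $-67964$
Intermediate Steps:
$N - -4369112 = -4437076 - -4369112 = -4437076 + 4369112 = -67964$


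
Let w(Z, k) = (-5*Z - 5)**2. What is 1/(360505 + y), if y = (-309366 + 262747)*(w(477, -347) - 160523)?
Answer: -1/258808607658 ≈ -3.8639e-12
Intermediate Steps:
w(Z, k) = (-5 - 5*Z)**2
y = -258808968163 (y = (-309366 + 262747)*(25*(1 + 477)**2 - 160523) = -46619*(25*478**2 - 160523) = -46619*(25*228484 - 160523) = -46619*(5712100 - 160523) = -46619*5551577 = -258808968163)
1/(360505 + y) = 1/(360505 - 258808968163) = 1/(-258808607658) = -1/258808607658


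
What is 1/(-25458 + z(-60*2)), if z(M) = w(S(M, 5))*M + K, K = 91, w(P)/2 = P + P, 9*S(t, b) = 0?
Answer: -1/25367 ≈ -3.9421e-5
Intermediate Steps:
S(t, b) = 0 (S(t, b) = (⅑)*0 = 0)
w(P) = 4*P (w(P) = 2*(P + P) = 2*(2*P) = 4*P)
z(M) = 91 (z(M) = (4*0)*M + 91 = 0*M + 91 = 0 + 91 = 91)
1/(-25458 + z(-60*2)) = 1/(-25458 + 91) = 1/(-25367) = -1/25367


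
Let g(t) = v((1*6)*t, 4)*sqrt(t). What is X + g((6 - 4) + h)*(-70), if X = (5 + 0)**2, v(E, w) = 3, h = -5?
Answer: 25 - 210*I*sqrt(3) ≈ 25.0 - 363.73*I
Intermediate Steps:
X = 25 (X = 5**2 = 25)
g(t) = 3*sqrt(t)
X + g((6 - 4) + h)*(-70) = 25 + (3*sqrt((6 - 4) - 5))*(-70) = 25 + (3*sqrt(2 - 5))*(-70) = 25 + (3*sqrt(-3))*(-70) = 25 + (3*(I*sqrt(3)))*(-70) = 25 + (3*I*sqrt(3))*(-70) = 25 - 210*I*sqrt(3)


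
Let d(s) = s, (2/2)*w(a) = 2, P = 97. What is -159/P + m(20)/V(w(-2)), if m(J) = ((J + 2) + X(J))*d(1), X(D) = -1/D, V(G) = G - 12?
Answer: -74383/19400 ≈ -3.8342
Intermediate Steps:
w(a) = 2
V(G) = -12 + G
m(J) = 2 + J - 1/J (m(J) = ((J + 2) - 1/J)*1 = ((2 + J) - 1/J)*1 = (2 + J - 1/J)*1 = 2 + J - 1/J)
-159/P + m(20)/V(w(-2)) = -159/97 + (2 + 20 - 1/20)/(-12 + 2) = -159*1/97 + (2 + 20 - 1*1/20)/(-10) = -159/97 + (2 + 20 - 1/20)*(-⅒) = -159/97 + (439/20)*(-⅒) = -159/97 - 439/200 = -74383/19400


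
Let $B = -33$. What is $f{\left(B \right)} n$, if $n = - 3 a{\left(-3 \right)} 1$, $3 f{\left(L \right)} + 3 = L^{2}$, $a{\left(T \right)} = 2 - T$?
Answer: $-5430$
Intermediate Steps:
$f{\left(L \right)} = -1 + \frac{L^{2}}{3}$
$n = -15$ ($n = - 3 \left(2 - -3\right) 1 = - 3 \left(2 + 3\right) 1 = \left(-3\right) 5 \cdot 1 = \left(-15\right) 1 = -15$)
$f{\left(B \right)} n = \left(-1 + \frac{\left(-33\right)^{2}}{3}\right) \left(-15\right) = \left(-1 + \frac{1}{3} \cdot 1089\right) \left(-15\right) = \left(-1 + 363\right) \left(-15\right) = 362 \left(-15\right) = -5430$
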